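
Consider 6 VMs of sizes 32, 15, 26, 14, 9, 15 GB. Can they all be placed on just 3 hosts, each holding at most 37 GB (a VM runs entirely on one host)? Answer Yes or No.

Total = 111 GB; ⌈111/37⌉ = 3.
The bound of 3 does not rule out 3, but exhaustive search shows no assignment into 3 hosts of capacity 37 GB exists — the minimum is 4.

No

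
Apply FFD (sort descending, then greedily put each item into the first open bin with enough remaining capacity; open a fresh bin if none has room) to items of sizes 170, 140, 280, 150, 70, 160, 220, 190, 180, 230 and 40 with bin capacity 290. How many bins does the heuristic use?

8

Sorted descending: 280, 230, 220, 190, 180, 170, 160, 150, 140, 70, 40.
  280 → bin 1 (new)  [load 280/290]
  230 → bin 2 (new)  [load 230/290]
  220 → bin 3 (new)  [load 220/290]
  190 → bin 4 (new)  [load 190/290]
  180 → bin 5 (new)  [load 180/290]
  170 → bin 6 (new)  [load 170/290]
  160 → bin 7 (new)  [load 160/290]
  150 → bin 8 (new)  [load 150/290]
  140 → bin 8  [load 290/290]
  70 → bin 3  [load 290/290]
  40 → bin 2  [load 270/290]
8 bins opened.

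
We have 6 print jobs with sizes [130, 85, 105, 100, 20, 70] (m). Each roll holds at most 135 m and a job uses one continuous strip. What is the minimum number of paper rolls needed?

5

Total = 130 + 105 + 100 + 85 + 70 + 20 = 510 m.
Lower bound: ⌈510/135⌉ = 4 paper rolls.
Also, 5 print jobs each exceed 135/2 m, and no two of those can share a roll, so at least 5 paper rolls are needed.
A packing using 5 paper rolls:
  roll 1: 130 = 130
  roll 2: 105 + 20 = 125
  roll 3: 100 = 100
  roll 4: 85 = 85
  roll 5: 70 = 70
This matches the lower bound, so 5 is optimal.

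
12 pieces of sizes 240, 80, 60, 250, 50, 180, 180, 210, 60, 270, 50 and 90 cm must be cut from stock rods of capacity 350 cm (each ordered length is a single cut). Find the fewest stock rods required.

Total = 270 + 250 + 240 + 210 + 180 + 180 + 90 + 80 + 60 + 60 + 50 + 50 = 1720 cm.
Lower bound: ⌈1720/350⌉ = 5 stock rods.
Also, 6 pieces each exceed 175 cm, and no two of those can share a stock rod, so at least 6 stock rods are needed.
A packing using 6 stock rods:
  stock rod 1: 270 + 80 = 350
  stock rod 2: 250 + 90 = 340
  stock rod 3: 240 + 60 + 50 = 350
  stock rod 4: 210 + 60 + 50 = 320
  stock rod 5: 180 = 180
  stock rod 6: 180 = 180
This matches the lower bound, so 6 is optimal.

6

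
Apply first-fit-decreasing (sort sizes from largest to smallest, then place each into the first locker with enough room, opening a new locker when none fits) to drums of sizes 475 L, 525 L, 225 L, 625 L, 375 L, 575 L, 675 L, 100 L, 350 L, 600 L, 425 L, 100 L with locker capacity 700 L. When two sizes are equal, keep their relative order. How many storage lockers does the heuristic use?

9

Sorted descending: 675, 625, 600, 575, 525, 475, 425, 375, 350, 225, 100, 100.
  675 → locker 1 (new)  [load 675/700]
  625 → locker 2 (new)  [load 625/700]
  600 → locker 3 (new)  [load 600/700]
  575 → locker 4 (new)  [load 575/700]
  525 → locker 5 (new)  [load 525/700]
  475 → locker 6 (new)  [load 475/700]
  425 → locker 7 (new)  [load 425/700]
  375 → locker 8 (new)  [load 375/700]
  350 → locker 9 (new)  [load 350/700]
  225 → locker 6  [load 700/700]
  100 → locker 3  [load 700/700]
  100 → locker 4  [load 675/700]
9 storage lockers opened.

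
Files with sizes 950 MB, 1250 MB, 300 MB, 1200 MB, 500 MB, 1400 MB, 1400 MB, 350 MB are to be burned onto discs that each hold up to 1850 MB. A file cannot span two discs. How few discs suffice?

Total = 1400 + 1400 + 1250 + 1200 + 950 + 500 + 350 + 300 = 7350 MB.
Lower bound: ⌈7350/1850⌉ = 4 discs.
Also, 5 files each exceed 925 MB, and no two of those can share a disc, so at least 5 discs are needed.
A packing using 5 discs:
  disc 1: 1400 + 350 = 1750
  disc 2: 1400 + 300 = 1700
  disc 3: 1250 + 500 = 1750
  disc 4: 1200 = 1200
  disc 5: 950 = 950
This matches the lower bound, so 5 is optimal.

5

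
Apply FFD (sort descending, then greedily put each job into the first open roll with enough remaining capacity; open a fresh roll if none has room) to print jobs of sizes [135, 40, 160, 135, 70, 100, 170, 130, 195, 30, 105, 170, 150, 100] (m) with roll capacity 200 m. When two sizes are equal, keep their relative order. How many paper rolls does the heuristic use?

10

Sorted descending: 195, 170, 170, 160, 150, 135, 135, 130, 105, 100, 100, 70, 40, 30.
  195 → roll 1 (new)  [load 195/200]
  170 → roll 2 (new)  [load 170/200]
  170 → roll 3 (new)  [load 170/200]
  160 → roll 4 (new)  [load 160/200]
  150 → roll 5 (new)  [load 150/200]
  135 → roll 6 (new)  [load 135/200]
  135 → roll 7 (new)  [load 135/200]
  130 → roll 8 (new)  [load 130/200]
  105 → roll 9 (new)  [load 105/200]
  100 → roll 10 (new)  [load 100/200]
  100 → roll 10  [load 200/200]
  70 → roll 8  [load 200/200]
  40 → roll 4  [load 200/200]
  30 → roll 2  [load 200/200]
10 paper rolls opened.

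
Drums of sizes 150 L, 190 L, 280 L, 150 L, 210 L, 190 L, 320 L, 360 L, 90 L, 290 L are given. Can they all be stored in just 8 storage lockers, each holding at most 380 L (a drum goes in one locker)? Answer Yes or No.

Yes

A valid assignment using 7 storage lockers:
  locker 1: 360 = 360
  locker 2: 320 = 320
  locker 3: 290 + 90 = 380
  locker 4: 280 = 280
  locker 5: 210 + 150 = 360
  locker 6: 190 + 190 = 380
  locker 7: 150 = 150
That uses only 7 ≤ 8, so 8 storage lockers are enough.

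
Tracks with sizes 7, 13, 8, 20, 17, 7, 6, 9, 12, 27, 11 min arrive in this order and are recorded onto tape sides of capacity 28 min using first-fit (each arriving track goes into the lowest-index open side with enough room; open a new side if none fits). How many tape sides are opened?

6

  7 → side 1 (new)  [load 7/28]
  13 → side 1  [load 20/28]
  8 → side 1  [load 28/28]
  20 → side 2 (new)  [load 20/28]
  17 → side 3 (new)  [load 17/28]
  7 → side 2  [load 27/28]
  6 → side 3  [load 23/28]
  9 → side 4 (new)  [load 9/28]
  12 → side 4  [load 21/28]
  27 → side 5 (new)  [load 27/28]
  11 → side 6 (new)  [load 11/28]
6 tape sides opened.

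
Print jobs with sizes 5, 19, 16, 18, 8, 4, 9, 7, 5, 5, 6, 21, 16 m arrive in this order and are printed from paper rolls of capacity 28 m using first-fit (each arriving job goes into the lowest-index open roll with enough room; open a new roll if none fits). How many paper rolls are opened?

  5 → roll 1 (new)  [load 5/28]
  19 → roll 1  [load 24/28]
  16 → roll 2 (new)  [load 16/28]
  18 → roll 3 (new)  [load 18/28]
  8 → roll 2  [load 24/28]
  4 → roll 1  [load 28/28]
  9 → roll 3  [load 27/28]
  7 → roll 4 (new)  [load 7/28]
  5 → roll 4  [load 12/28]
  5 → roll 4  [load 17/28]
  6 → roll 4  [load 23/28]
  21 → roll 5 (new)  [load 21/28]
  16 → roll 6 (new)  [load 16/28]
6 paper rolls opened.

6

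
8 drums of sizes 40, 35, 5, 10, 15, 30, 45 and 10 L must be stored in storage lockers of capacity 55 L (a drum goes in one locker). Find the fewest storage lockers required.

Total = 45 + 40 + 35 + 30 + 15 + 10 + 10 + 5 = 190 L.
Lower bound: ⌈190/55⌉ = 4 storage lockers.
A packing using 4 storage lockers:
  locker 1: 45 + 10 = 55
  locker 2: 40 + 15 = 55
  locker 3: 35 + 10 + 5 = 50
  locker 4: 30 = 30
This matches the lower bound, so 4 is optimal.

4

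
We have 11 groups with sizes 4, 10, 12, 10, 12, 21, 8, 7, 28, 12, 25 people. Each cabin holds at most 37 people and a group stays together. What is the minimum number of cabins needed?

Total = 28 + 25 + 21 + 12 + 12 + 12 + 10 + 10 + 8 + 7 + 4 = 149 people.
Lower bound: ⌈149/37⌉ = 5 cabins.
A packing using 5 cabins:
  cabin 1: 28 + 8 = 36
  cabin 2: 25 + 12 = 37
  cabin 3: 21 + 12 + 4 = 37
  cabin 4: 12 + 10 + 10 = 32
  cabin 5: 7 = 7
This matches the lower bound, so 5 is optimal.

5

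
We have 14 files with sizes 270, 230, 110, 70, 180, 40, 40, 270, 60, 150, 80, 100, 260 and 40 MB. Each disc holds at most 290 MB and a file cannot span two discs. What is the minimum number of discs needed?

Total = 270 + 270 + 260 + 230 + 180 + 150 + 110 + 100 + 80 + 70 + 60 + 40 + 40 + 40 = 1900 MB.
Lower bound: ⌈1900/290⌉ = 7 discs.
A packing using 7 discs:
  disc 1: 270 = 270
  disc 2: 270 = 270
  disc 3: 260 = 260
  disc 4: 230 + 60 = 290
  disc 5: 180 + 110 = 290
  disc 6: 150 + 100 + 40 = 290
  disc 7: 80 + 70 + 40 + 40 = 230
This matches the lower bound, so 7 is optimal.

7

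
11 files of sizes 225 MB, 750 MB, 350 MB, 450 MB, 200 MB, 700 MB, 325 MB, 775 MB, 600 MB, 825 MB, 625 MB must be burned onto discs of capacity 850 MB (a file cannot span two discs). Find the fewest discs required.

8

Total = 825 + 775 + 750 + 700 + 625 + 600 + 450 + 350 + 325 + 225 + 200 = 5825 MB.
Lower bound: ⌈5825/850⌉ = 7 discs.
A packing using 8 discs:
  disc 1: 825 = 825
  disc 2: 775 = 775
  disc 3: 750 = 750
  disc 4: 700 = 700
  disc 5: 625 + 225 = 850
  disc 6: 600 + 200 = 800
  disc 7: 450 + 350 = 800
  disc 8: 325 = 325
No arrangement into 7 discs stays within capacity, so 8 is optimal.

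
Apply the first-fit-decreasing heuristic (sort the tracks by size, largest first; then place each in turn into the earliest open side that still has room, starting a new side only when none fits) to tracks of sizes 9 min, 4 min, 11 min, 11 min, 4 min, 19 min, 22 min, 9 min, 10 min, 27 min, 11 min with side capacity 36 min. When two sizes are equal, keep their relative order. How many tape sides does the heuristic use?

Sorted descending: 27, 22, 19, 11, 11, 11, 10, 9, 9, 4, 4.
  27 → side 1 (new)  [load 27/36]
  22 → side 2 (new)  [load 22/36]
  19 → side 3 (new)  [load 19/36]
  11 → side 2  [load 33/36]
  11 → side 3  [load 30/36]
  11 → side 4 (new)  [load 11/36]
  10 → side 4  [load 21/36]
  9 → side 1  [load 36/36]
  9 → side 4  [load 30/36]
  4 → side 3  [load 34/36]
  4 → side 4  [load 34/36]
4 tape sides opened.

4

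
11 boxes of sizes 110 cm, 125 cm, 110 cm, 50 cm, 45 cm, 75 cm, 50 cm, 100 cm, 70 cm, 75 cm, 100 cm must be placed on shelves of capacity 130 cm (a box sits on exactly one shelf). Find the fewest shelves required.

Total = 125 + 110 + 110 + 100 + 100 + 75 + 75 + 70 + 50 + 50 + 45 = 910 cm.
Lower bound: ⌈910/130⌉ = 7 shelves.
Also, 8 boxes each exceed 65 cm, and no two of those can share a shelf, so at least 8 shelves are needed.
A packing using 8 shelves:
  shelf 1: 125 = 125
  shelf 2: 110 = 110
  shelf 3: 110 = 110
  shelf 4: 100 = 100
  shelf 5: 100 = 100
  shelf 6: 75 + 50 = 125
  shelf 7: 75 + 50 = 125
  shelf 8: 70 + 45 = 115
This matches the lower bound, so 8 is optimal.

8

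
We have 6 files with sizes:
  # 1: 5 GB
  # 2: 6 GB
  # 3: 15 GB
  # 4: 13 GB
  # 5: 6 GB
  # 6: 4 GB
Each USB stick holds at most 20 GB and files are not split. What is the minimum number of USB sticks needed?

Total = 15 + 13 + 6 + 6 + 5 + 4 = 49 GB.
Lower bound: ⌈49/20⌉ = 3 USB sticks.
A packing using 3 USB sticks:
  USB stick 1: 15 + 5 = 20
  USB stick 2: 13 + 6 = 19
  USB stick 3: 6 + 4 = 10
This matches the lower bound, so 3 is optimal.

3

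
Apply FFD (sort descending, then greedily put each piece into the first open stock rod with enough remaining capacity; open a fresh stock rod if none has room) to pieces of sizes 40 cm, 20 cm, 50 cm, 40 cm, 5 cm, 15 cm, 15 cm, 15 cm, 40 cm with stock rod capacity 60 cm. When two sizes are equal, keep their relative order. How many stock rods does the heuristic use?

Sorted descending: 50, 40, 40, 40, 20, 15, 15, 15, 5.
  50 → stock rod 1 (new)  [load 50/60]
  40 → stock rod 2 (new)  [load 40/60]
  40 → stock rod 3 (new)  [load 40/60]
  40 → stock rod 4 (new)  [load 40/60]
  20 → stock rod 2  [load 60/60]
  15 → stock rod 3  [load 55/60]
  15 → stock rod 4  [load 55/60]
  15 → stock rod 5 (new)  [load 15/60]
  5 → stock rod 1  [load 55/60]
5 stock rods opened.

5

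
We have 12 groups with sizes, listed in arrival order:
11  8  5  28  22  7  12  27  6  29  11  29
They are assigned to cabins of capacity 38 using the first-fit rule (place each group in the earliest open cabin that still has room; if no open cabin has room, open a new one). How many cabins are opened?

  11 → cabin 1 (new)  [load 11/38]
  8 → cabin 1  [load 19/38]
  5 → cabin 1  [load 24/38]
  28 → cabin 2 (new)  [load 28/38]
  22 → cabin 3 (new)  [load 22/38]
  7 → cabin 1  [load 31/38]
  12 → cabin 3  [load 34/38]
  27 → cabin 4 (new)  [load 27/38]
  6 → cabin 1  [load 37/38]
  29 → cabin 5 (new)  [load 29/38]
  11 → cabin 4  [load 38/38]
  29 → cabin 6 (new)  [load 29/38]
6 cabins opened.

6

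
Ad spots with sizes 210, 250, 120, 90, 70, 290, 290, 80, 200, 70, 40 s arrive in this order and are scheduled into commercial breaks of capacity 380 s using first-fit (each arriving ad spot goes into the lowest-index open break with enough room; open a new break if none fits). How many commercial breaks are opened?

  210 → break 1 (new)  [load 210/380]
  250 → break 2 (new)  [load 250/380]
  120 → break 1  [load 330/380]
  90 → break 2  [load 340/380]
  70 → break 3 (new)  [load 70/380]
  290 → break 3  [load 360/380]
  290 → break 4 (new)  [load 290/380]
  80 → break 4  [load 370/380]
  200 → break 5 (new)  [load 200/380]
  70 → break 5  [load 270/380]
  40 → break 1  [load 370/380]
5 commercial breaks opened.

5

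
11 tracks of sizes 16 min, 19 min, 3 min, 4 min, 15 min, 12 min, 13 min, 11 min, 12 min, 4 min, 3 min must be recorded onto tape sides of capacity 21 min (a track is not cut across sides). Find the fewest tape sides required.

7

Total = 19 + 16 + 15 + 13 + 12 + 12 + 11 + 4 + 4 + 3 + 3 = 112 min.
Lower bound: ⌈112/21⌉ = 6 tape sides.
Also, 7 tracks each exceed 21/2 min, and no two of those can share a side, so at least 7 tape sides are needed.
A packing using 7 tape sides:
  side 1: 19 = 19
  side 2: 16 + 4 = 20
  side 3: 15 + 4 = 19
  side 4: 13 + 3 + 3 = 19
  side 5: 12 = 12
  side 6: 12 = 12
  side 7: 11 = 11
This matches the lower bound, so 7 is optimal.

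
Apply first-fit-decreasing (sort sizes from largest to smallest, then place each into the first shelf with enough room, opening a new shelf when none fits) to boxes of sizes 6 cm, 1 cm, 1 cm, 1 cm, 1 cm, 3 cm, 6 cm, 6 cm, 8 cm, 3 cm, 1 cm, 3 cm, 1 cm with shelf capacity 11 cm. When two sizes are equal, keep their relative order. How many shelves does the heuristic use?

4

Sorted descending: 8, 6, 6, 6, 3, 3, 3, 1, 1, 1, 1, 1, 1.
  8 → shelf 1 (new)  [load 8/11]
  6 → shelf 2 (new)  [load 6/11]
  6 → shelf 3 (new)  [load 6/11]
  6 → shelf 4 (new)  [load 6/11]
  3 → shelf 1  [load 11/11]
  3 → shelf 2  [load 9/11]
  3 → shelf 3  [load 9/11]
  1 → shelf 2  [load 10/11]
  1 → shelf 2  [load 11/11]
  1 → shelf 3  [load 10/11]
  1 → shelf 3  [load 11/11]
  1 → shelf 4  [load 7/11]
  1 → shelf 4  [load 8/11]
4 shelves opened.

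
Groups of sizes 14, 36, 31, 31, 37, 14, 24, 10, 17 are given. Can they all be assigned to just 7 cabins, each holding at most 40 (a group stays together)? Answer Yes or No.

Yes

A valid assignment using 7 cabins:
  cabin 1: 37 = 37
  cabin 2: 36 = 36
  cabin 3: 31 = 31
  cabin 4: 31 = 31
  cabin 5: 24 + 14 = 38
  cabin 6: 17 + 14 = 31
  cabin 7: 10 = 10
Every load is within 40, so 7 cabins suffice.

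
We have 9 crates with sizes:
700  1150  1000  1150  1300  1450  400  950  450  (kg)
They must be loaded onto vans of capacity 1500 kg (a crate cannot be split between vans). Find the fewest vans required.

7

Total = 1450 + 1300 + 1150 + 1150 + 1000 + 950 + 700 + 450 + 400 = 8550 kg.
Lower bound: ⌈8550/1500⌉ = 6 vans.
A packing using 7 vans:
  van 1: 1450 = 1450
  van 2: 1300 = 1300
  van 3: 1150 = 1150
  van 4: 1150 = 1150
  van 5: 1000 + 450 = 1450
  van 6: 950 + 400 = 1350
  van 7: 700 = 700
No arrangement into 6 vans stays within capacity, so 7 is optimal.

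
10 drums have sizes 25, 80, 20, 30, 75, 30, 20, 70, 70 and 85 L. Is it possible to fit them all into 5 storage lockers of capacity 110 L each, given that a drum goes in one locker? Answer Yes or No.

Yes

A valid assignment using 5 storage lockers:
  locker 1: 85 + 25 = 110
  locker 2: 80 + 30 = 110
  locker 3: 75 + 30 = 105
  locker 4: 70 + 20 + 20 = 110
  locker 5: 70 = 70
Every load is within 110 L, so 5 storage lockers suffice.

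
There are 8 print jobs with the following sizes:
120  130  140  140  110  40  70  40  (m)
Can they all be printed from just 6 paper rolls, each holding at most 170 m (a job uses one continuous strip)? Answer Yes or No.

A valid assignment using 6 paper rolls:
  roll 1: 140 = 140
  roll 2: 140 = 140
  roll 3: 130 + 40 = 170
  roll 4: 120 + 40 = 160
  roll 5: 110 = 110
  roll 6: 70 = 70
Every load is within 170 m, so 6 paper rolls suffice.

Yes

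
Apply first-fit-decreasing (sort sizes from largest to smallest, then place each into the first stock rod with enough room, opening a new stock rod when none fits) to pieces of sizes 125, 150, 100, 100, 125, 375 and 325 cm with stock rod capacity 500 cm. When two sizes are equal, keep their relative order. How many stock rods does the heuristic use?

Sorted descending: 375, 325, 150, 125, 125, 100, 100.
  375 → stock rod 1 (new)  [load 375/500]
  325 → stock rod 2 (new)  [load 325/500]
  150 → stock rod 2  [load 475/500]
  125 → stock rod 1  [load 500/500]
  125 → stock rod 3 (new)  [load 125/500]
  100 → stock rod 3  [load 225/500]
  100 → stock rod 3  [load 325/500]
3 stock rods opened.

3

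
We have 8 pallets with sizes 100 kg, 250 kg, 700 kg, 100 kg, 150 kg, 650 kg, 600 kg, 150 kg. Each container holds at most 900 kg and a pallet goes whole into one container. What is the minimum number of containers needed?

Total = 700 + 650 + 600 + 250 + 150 + 150 + 100 + 100 = 2700 kg.
Lower bound: ⌈2700/900⌉ = 3 containers.
A packing using 3 containers:
  container 1: 700 + 100 + 100 = 900
  container 2: 650 + 250 = 900
  container 3: 600 + 150 + 150 = 900
This matches the lower bound, so 3 is optimal.

3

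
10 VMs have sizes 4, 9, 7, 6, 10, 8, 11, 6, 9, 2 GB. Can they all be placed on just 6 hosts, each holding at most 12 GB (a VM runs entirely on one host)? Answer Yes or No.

No

Total = 72 GB; ⌈72/12⌉ = 6.
The bound of 6 does not rule out 6, but exhaustive search shows no assignment into 6 hosts of capacity 12 GB exists — the minimum is 7.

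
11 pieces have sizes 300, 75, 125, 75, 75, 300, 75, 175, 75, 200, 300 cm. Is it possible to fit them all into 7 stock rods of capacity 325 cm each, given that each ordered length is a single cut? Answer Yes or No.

A valid assignment using 6 stock rods:
  stock rod 1: 300 = 300
  stock rod 2: 300 = 300
  stock rod 3: 300 = 300
  stock rod 4: 200 + 125 = 325
  stock rod 5: 175 + 75 + 75 = 325
  stock rod 6: 75 + 75 + 75 = 225
That uses only 6 ≤ 7, so 7 stock rods are enough.

Yes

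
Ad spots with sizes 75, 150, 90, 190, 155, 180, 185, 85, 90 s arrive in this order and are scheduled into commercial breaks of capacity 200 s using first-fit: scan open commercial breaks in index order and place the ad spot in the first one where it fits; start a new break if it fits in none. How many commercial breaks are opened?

  75 → break 1 (new)  [load 75/200]
  150 → break 2 (new)  [load 150/200]
  90 → break 1  [load 165/200]
  190 → break 3 (new)  [load 190/200]
  155 → break 4 (new)  [load 155/200]
  180 → break 5 (new)  [load 180/200]
  185 → break 6 (new)  [load 185/200]
  85 → break 7 (new)  [load 85/200]
  90 → break 7  [load 175/200]
7 commercial breaks opened.

7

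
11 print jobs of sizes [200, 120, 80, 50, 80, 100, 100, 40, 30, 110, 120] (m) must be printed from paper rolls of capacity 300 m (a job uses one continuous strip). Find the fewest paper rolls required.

4

Total = 200 + 120 + 120 + 110 + 100 + 100 + 80 + 80 + 50 + 40 + 30 = 1030 m.
Lower bound: ⌈1030/300⌉ = 4 paper rolls.
A packing using 4 paper rolls:
  roll 1: 200 + 100 = 300
  roll 2: 120 + 120 + 50 = 290
  roll 3: 110 + 100 + 80 = 290
  roll 4: 80 + 40 + 30 = 150
This matches the lower bound, so 4 is optimal.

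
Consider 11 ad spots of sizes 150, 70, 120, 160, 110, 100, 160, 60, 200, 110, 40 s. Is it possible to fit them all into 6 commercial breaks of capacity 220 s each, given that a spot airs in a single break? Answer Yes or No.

Yes

A valid assignment using 6 commercial breaks:
  break 1: 200 = 200
  break 2: 160 + 60 = 220
  break 3: 160 + 40 = 200
  break 4: 150 + 70 = 220
  break 5: 120 + 100 = 220
  break 6: 110 + 110 = 220
Every load is within 220 s, so 6 commercial breaks suffice.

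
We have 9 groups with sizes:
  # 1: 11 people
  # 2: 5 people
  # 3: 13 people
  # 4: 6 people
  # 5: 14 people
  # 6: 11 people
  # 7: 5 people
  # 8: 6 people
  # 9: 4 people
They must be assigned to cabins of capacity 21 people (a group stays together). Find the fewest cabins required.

Total = 14 + 13 + 11 + 11 + 6 + 6 + 5 + 5 + 4 = 75 people.
Lower bound: ⌈75/21⌉ = 4 cabins.
A packing using 4 cabins:
  cabin 1: 14 + 6 = 20
  cabin 2: 13 + 6 = 19
  cabin 3: 11 + 5 + 5 = 21
  cabin 4: 11 + 4 = 15
This matches the lower bound, so 4 is optimal.

4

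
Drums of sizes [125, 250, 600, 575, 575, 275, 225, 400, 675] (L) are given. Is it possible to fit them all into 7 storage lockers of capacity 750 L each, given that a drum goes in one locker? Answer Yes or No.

Yes

A valid assignment using 6 storage lockers:
  locker 1: 675 = 675
  locker 2: 600 + 125 = 725
  locker 3: 575 = 575
  locker 4: 575 = 575
  locker 5: 400 + 275 = 675
  locker 6: 250 + 225 = 475
That uses only 6 ≤ 7, so 7 storage lockers are enough.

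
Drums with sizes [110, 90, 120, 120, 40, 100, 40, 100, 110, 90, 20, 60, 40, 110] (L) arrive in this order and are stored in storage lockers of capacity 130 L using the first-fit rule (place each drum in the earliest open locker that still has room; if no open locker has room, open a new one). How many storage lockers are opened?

  110 → locker 1 (new)  [load 110/130]
  90 → locker 2 (new)  [load 90/130]
  120 → locker 3 (new)  [load 120/130]
  120 → locker 4 (new)  [load 120/130]
  40 → locker 2  [load 130/130]
  100 → locker 5 (new)  [load 100/130]
  40 → locker 6 (new)  [load 40/130]
  100 → locker 7 (new)  [load 100/130]
  110 → locker 8 (new)  [load 110/130]
  90 → locker 6  [load 130/130]
  20 → locker 1  [load 130/130]
  60 → locker 9 (new)  [load 60/130]
  40 → locker 9  [load 100/130]
  110 → locker 10 (new)  [load 110/130]
10 storage lockers opened.

10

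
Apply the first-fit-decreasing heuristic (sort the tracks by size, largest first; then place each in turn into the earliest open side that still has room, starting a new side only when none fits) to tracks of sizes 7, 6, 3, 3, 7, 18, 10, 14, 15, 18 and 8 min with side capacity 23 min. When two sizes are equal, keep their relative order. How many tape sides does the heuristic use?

Sorted descending: 18, 18, 15, 14, 10, 8, 7, 7, 6, 3, 3.
  18 → side 1 (new)  [load 18/23]
  18 → side 2 (new)  [load 18/23]
  15 → side 3 (new)  [load 15/23]
  14 → side 4 (new)  [load 14/23]
  10 → side 5 (new)  [load 10/23]
  8 → side 3  [load 23/23]
  7 → side 4  [load 21/23]
  7 → side 5  [load 17/23]
  6 → side 5  [load 23/23]
  3 → side 1  [load 21/23]
  3 → side 2  [load 21/23]
5 tape sides opened.

5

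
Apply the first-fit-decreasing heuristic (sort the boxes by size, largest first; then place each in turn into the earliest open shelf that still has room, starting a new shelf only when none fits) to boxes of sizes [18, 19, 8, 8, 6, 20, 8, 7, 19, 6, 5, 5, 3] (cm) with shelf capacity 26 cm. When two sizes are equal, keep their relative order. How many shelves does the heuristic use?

6

Sorted descending: 20, 19, 19, 18, 8, 8, 8, 7, 6, 6, 5, 5, 3.
  20 → shelf 1 (new)  [load 20/26]
  19 → shelf 2 (new)  [load 19/26]
  19 → shelf 3 (new)  [load 19/26]
  18 → shelf 4 (new)  [load 18/26]
  8 → shelf 4  [load 26/26]
  8 → shelf 5 (new)  [load 8/26]
  8 → shelf 5  [load 16/26]
  7 → shelf 2  [load 26/26]
  6 → shelf 1  [load 26/26]
  6 → shelf 3  [load 25/26]
  5 → shelf 5  [load 21/26]
  5 → shelf 5  [load 26/26]
  3 → shelf 6 (new)  [load 3/26]
6 shelves opened.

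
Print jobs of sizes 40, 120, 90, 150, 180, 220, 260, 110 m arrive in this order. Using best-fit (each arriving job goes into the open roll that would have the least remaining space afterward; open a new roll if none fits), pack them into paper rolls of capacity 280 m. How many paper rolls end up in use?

5

  40 → roll 1 (new)  [load 40/280]
  120 → roll 1  [load 160/280]
  90 → roll 1  [load 250/280]
  150 → roll 2 (new)  [load 150/280]
  180 → roll 3 (new)  [load 180/280]
  220 → roll 4 (new)  [load 220/280]
  260 → roll 5 (new)  [load 260/280]
  110 → roll 2  [load 260/280]
5 paper rolls opened.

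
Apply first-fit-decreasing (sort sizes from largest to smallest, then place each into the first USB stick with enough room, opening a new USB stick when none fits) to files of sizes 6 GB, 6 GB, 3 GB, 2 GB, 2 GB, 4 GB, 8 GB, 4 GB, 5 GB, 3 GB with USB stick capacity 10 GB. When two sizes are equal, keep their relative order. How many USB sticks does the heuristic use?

5

Sorted descending: 8, 6, 6, 5, 4, 4, 3, 3, 2, 2.
  8 → USB stick 1 (new)  [load 8/10]
  6 → USB stick 2 (new)  [load 6/10]
  6 → USB stick 3 (new)  [load 6/10]
  5 → USB stick 4 (new)  [load 5/10]
  4 → USB stick 2  [load 10/10]
  4 → USB stick 3  [load 10/10]
  3 → USB stick 4  [load 8/10]
  3 → USB stick 5 (new)  [load 3/10]
  2 → USB stick 1  [load 10/10]
  2 → USB stick 4  [load 10/10]
5 USB sticks opened.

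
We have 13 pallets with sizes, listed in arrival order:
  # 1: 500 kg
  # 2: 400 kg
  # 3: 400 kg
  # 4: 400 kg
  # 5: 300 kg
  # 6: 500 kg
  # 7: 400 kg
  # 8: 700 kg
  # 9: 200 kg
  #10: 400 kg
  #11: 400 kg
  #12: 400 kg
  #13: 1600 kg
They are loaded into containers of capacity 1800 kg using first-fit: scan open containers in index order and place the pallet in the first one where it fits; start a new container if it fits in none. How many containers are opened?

  500 → container 1 (new)  [load 500/1800]
  400 → container 1  [load 900/1800]
  400 → container 1  [load 1300/1800]
  400 → container 1  [load 1700/1800]
  300 → container 2 (new)  [load 300/1800]
  500 → container 2  [load 800/1800]
  400 → container 2  [load 1200/1800]
  700 → container 3 (new)  [load 700/1800]
  200 → container 2  [load 1400/1800]
  400 → container 2  [load 1800/1800]
  400 → container 3  [load 1100/1800]
  400 → container 3  [load 1500/1800]
  1600 → container 4 (new)  [load 1600/1800]
4 containers opened.

4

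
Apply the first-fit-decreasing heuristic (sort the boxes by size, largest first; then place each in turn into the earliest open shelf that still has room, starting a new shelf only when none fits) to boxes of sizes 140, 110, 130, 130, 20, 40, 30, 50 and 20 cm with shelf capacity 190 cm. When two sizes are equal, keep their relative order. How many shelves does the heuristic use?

4

Sorted descending: 140, 130, 130, 110, 50, 40, 30, 20, 20.
  140 → shelf 1 (new)  [load 140/190]
  130 → shelf 2 (new)  [load 130/190]
  130 → shelf 3 (new)  [load 130/190]
  110 → shelf 4 (new)  [load 110/190]
  50 → shelf 1  [load 190/190]
  40 → shelf 2  [load 170/190]
  30 → shelf 3  [load 160/190]
  20 → shelf 2  [load 190/190]
  20 → shelf 3  [load 180/190]
4 shelves opened.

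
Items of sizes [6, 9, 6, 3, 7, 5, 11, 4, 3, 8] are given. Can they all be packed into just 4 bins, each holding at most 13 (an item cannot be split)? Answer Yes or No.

Total = 62; ⌈62/13⌉ = 5.
At least 5 bins are required, but only 4 are allowed.

No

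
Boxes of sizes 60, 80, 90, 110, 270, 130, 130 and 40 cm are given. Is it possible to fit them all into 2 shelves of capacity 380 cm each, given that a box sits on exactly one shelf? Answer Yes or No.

No

Total = 910 cm; ⌈910/380⌉ = 3.
At least 3 shelves are required, but only 2 are allowed.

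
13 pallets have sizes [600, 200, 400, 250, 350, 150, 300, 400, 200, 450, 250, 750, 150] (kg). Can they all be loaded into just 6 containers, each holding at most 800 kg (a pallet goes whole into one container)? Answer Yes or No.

A valid assignment using 6 containers:
  container 1: 750 = 750
  container 2: 600 + 200 = 800
  container 3: 450 + 350 = 800
  container 4: 400 + 400 = 800
  container 5: 300 + 250 + 250 = 800
  container 6: 200 + 150 + 150 = 500
Every load is within 800 kg, so 6 containers suffice.

Yes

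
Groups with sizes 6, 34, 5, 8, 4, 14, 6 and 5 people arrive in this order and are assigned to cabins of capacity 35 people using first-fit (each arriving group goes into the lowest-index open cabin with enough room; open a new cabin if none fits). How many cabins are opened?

3

  6 → cabin 1 (new)  [load 6/35]
  34 → cabin 2 (new)  [load 34/35]
  5 → cabin 1  [load 11/35]
  8 → cabin 1  [load 19/35]
  4 → cabin 1  [load 23/35]
  14 → cabin 3 (new)  [load 14/35]
  6 → cabin 1  [load 29/35]
  5 → cabin 1  [load 34/35]
3 cabins opened.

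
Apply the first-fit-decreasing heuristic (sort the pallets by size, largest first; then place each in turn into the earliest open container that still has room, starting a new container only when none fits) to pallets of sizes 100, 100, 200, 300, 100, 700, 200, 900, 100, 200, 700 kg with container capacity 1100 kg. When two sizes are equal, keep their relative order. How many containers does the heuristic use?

Sorted descending: 900, 700, 700, 300, 200, 200, 200, 100, 100, 100, 100.
  900 → container 1 (new)  [load 900/1100]
  700 → container 2 (new)  [load 700/1100]
  700 → container 3 (new)  [load 700/1100]
  300 → container 2  [load 1000/1100]
  200 → container 1  [load 1100/1100]
  200 → container 3  [load 900/1100]
  200 → container 3  [load 1100/1100]
  100 → container 2  [load 1100/1100]
  100 → container 4 (new)  [load 100/1100]
  100 → container 4  [load 200/1100]
  100 → container 4  [load 300/1100]
4 containers opened.

4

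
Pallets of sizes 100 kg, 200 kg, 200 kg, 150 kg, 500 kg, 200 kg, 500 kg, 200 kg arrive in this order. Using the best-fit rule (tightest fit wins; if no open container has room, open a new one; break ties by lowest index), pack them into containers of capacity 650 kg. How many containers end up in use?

4

  100 → container 1 (new)  [load 100/650]
  200 → container 1  [load 300/650]
  200 → container 1  [load 500/650]
  150 → container 1  [load 650/650]
  500 → container 2 (new)  [load 500/650]
  200 → container 3 (new)  [load 200/650]
  500 → container 4 (new)  [load 500/650]
  200 → container 3  [load 400/650]
4 containers opened.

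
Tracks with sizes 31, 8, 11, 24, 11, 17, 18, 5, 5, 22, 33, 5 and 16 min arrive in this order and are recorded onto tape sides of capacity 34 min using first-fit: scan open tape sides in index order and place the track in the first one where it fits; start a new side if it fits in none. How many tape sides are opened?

  31 → side 1 (new)  [load 31/34]
  8 → side 2 (new)  [load 8/34]
  11 → side 2  [load 19/34]
  24 → side 3 (new)  [load 24/34]
  11 → side 2  [load 30/34]
  17 → side 4 (new)  [load 17/34]
  18 → side 5 (new)  [load 18/34]
  5 → side 3  [load 29/34]
  5 → side 3  [load 34/34]
  22 → side 6 (new)  [load 22/34]
  33 → side 7 (new)  [load 33/34]
  5 → side 4  [load 22/34]
  16 → side 5  [load 34/34]
7 tape sides opened.

7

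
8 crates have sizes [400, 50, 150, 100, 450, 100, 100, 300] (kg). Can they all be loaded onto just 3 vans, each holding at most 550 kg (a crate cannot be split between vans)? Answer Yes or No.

Yes

A valid assignment using 3 vans:
  van 1: 450 + 100 = 550
  van 2: 400 + 150 = 550
  van 3: 300 + 100 + 100 + 50 = 550
Every load is within 550 kg, so 3 vans suffice.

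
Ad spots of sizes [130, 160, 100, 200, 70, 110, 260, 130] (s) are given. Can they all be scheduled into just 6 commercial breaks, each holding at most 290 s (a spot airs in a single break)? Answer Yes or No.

A valid assignment using 5 commercial breaks:
  break 1: 260 = 260
  break 2: 200 + 70 = 270
  break 3: 160 + 130 = 290
  break 4: 130 + 110 = 240
  break 5: 100 = 100
That uses only 5 ≤ 6, so 6 commercial breaks are enough.

Yes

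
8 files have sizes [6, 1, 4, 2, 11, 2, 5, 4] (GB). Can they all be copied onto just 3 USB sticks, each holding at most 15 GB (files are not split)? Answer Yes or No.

Yes

A valid assignment using 3 USB sticks:
  USB stick 1: 11 + 4 = 15
  USB stick 2: 6 + 5 + 4 = 15
  USB stick 3: 2 + 2 + 1 = 5
Every load is within 15 GB, so 3 USB sticks suffice.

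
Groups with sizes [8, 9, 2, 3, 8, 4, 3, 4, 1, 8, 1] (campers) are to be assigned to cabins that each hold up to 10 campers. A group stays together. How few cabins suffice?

6

Total = 9 + 8 + 8 + 8 + 4 + 4 + 3 + 3 + 2 + 1 + 1 = 51 campers.
Lower bound: ⌈51/10⌉ = 6 cabins.
A packing using 6 cabins:
  cabin 1: 9 + 1 = 10
  cabin 2: 8 + 2 = 10
  cabin 3: 8 + 1 = 9
  cabin 4: 8 = 8
  cabin 5: 4 + 4 = 8
  cabin 6: 3 + 3 = 6
This matches the lower bound, so 6 is optimal.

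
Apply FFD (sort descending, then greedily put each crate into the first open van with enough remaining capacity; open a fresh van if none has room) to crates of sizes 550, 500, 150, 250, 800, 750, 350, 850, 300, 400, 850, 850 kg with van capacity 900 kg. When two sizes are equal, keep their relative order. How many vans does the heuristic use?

8

Sorted descending: 850, 850, 850, 800, 750, 550, 500, 400, 350, 300, 250, 150.
  850 → van 1 (new)  [load 850/900]
  850 → van 2 (new)  [load 850/900]
  850 → van 3 (new)  [load 850/900]
  800 → van 4 (new)  [load 800/900]
  750 → van 5 (new)  [load 750/900]
  550 → van 6 (new)  [load 550/900]
  500 → van 7 (new)  [load 500/900]
  400 → van 7  [load 900/900]
  350 → van 6  [load 900/900]
  300 → van 8 (new)  [load 300/900]
  250 → van 8  [load 550/900]
  150 → van 5  [load 900/900]
8 vans opened.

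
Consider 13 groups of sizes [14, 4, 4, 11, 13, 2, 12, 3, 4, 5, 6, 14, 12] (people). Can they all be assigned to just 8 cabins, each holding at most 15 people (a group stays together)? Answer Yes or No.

Yes

A valid assignment using 8 cabins:
  cabin 1: 14 = 14
  cabin 2: 14 = 14
  cabin 3: 13 + 2 = 15
  cabin 4: 12 + 3 = 15
  cabin 5: 12 = 12
  cabin 6: 11 + 4 = 15
  cabin 7: 6 + 5 + 4 = 15
  cabin 8: 4 = 4
Every load is within 15 people, so 8 cabins suffice.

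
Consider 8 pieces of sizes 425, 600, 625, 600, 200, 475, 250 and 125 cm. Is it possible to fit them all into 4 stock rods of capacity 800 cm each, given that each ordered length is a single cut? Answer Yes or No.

No

Total = 3300 cm; ⌈3300/800⌉ = 5.
At least 5 stock rods are required, but only 4 are allowed.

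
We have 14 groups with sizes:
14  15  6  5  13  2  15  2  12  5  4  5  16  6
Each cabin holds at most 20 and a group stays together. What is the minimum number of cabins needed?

6

Total = 16 + 15 + 15 + 14 + 13 + 12 + 6 + 6 + 5 + 5 + 5 + 4 + 2 + 2 = 120.
Lower bound: ⌈120/20⌉ = 6 cabins.
A packing using 6 cabins:
  cabin 1: 16 + 4 = 20
  cabin 2: 15 + 5 = 20
  cabin 3: 15 + 5 = 20
  cabin 4: 14 + 6 = 20
  cabin 5: 13 + 5 + 2 = 20
  cabin 6: 12 + 6 + 2 = 20
This matches the lower bound, so 6 is optimal.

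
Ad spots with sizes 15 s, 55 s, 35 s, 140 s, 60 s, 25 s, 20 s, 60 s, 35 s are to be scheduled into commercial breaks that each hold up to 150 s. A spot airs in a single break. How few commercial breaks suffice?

4

Total = 140 + 60 + 60 + 55 + 35 + 35 + 25 + 20 + 15 = 445 s.
Lower bound: ⌈445/150⌉ = 3 commercial breaks.
A packing using 4 commercial breaks:
  break 1: 140 = 140
  break 2: 60 + 60 + 25 = 145
  break 3: 55 + 35 + 35 + 20 = 145
  break 4: 15 = 15
No arrangement into 3 commercial breaks stays within capacity, so 4 is optimal.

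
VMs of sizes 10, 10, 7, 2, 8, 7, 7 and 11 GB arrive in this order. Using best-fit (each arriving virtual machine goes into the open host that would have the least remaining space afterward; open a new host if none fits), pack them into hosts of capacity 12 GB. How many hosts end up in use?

7

  10 → host 1 (new)  [load 10/12]
  10 → host 2 (new)  [load 10/12]
  7 → host 3 (new)  [load 7/12]
  2 → host 1  [load 12/12]
  8 → host 4 (new)  [load 8/12]
  7 → host 5 (new)  [load 7/12]
  7 → host 6 (new)  [load 7/12]
  11 → host 7 (new)  [load 11/12]
7 hosts opened.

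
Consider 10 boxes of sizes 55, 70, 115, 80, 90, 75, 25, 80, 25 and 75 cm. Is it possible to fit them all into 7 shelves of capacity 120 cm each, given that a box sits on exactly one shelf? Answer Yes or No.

No

Total = 690 cm; ⌈690/120⌉ = 6.
7 boxes each exceed half the capacity and cannot share a shelf, forcing at least 7 shelves.
The bound of 7 does not rule out 7, but exhaustive search shows no assignment into 7 shelves of capacity 120 cm exists — the minimum is 8.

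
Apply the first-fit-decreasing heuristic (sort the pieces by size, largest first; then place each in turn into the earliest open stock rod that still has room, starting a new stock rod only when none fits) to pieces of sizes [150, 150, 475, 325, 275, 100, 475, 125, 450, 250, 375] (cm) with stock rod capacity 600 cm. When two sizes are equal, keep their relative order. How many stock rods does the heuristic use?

Sorted descending: 475, 475, 450, 375, 325, 275, 250, 150, 150, 125, 100.
  475 → stock rod 1 (new)  [load 475/600]
  475 → stock rod 2 (new)  [load 475/600]
  450 → stock rod 3 (new)  [load 450/600]
  375 → stock rod 4 (new)  [load 375/600]
  325 → stock rod 5 (new)  [load 325/600]
  275 → stock rod 5  [load 600/600]
  250 → stock rod 6 (new)  [load 250/600]
  150 → stock rod 3  [load 600/600]
  150 → stock rod 4  [load 525/600]
  125 → stock rod 1  [load 600/600]
  100 → stock rod 2  [load 575/600]
6 stock rods opened.

6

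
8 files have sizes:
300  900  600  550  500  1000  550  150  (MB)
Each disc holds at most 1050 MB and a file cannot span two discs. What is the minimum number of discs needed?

5

Total = 1000 + 900 + 600 + 550 + 550 + 500 + 300 + 150 = 4550 MB.
Lower bound: ⌈4550/1050⌉ = 5 discs.
A packing using 5 discs:
  disc 1: 1000 = 1000
  disc 2: 900 + 150 = 1050
  disc 3: 600 + 300 = 900
  disc 4: 550 + 500 = 1050
  disc 5: 550 = 550
This matches the lower bound, so 5 is optimal.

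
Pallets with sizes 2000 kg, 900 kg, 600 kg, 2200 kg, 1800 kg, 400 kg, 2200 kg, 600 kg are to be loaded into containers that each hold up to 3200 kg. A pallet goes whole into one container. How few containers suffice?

Total = 2200 + 2200 + 2000 + 1800 + 900 + 600 + 600 + 400 = 10700 kg.
Lower bound: ⌈10700/3200⌉ = 4 containers.
A packing using 4 containers:
  container 1: 2200 + 900 = 3100
  container 2: 2200 + 600 + 400 = 3200
  container 3: 2000 + 600 = 2600
  container 4: 1800 = 1800
This matches the lower bound, so 4 is optimal.

4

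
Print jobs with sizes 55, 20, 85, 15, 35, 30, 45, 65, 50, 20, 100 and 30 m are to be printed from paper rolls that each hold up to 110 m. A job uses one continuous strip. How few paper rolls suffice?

6

Total = 100 + 85 + 65 + 55 + 50 + 45 + 35 + 30 + 30 + 20 + 20 + 15 = 550 m.
Lower bound: ⌈550/110⌉ = 5 paper rolls.
A packing using 6 paper rolls:
  roll 1: 100 = 100
  roll 2: 85 + 20 = 105
  roll 3: 65 + 45 = 110
  roll 4: 55 + 50 = 105
  roll 5: 35 + 30 + 30 + 15 = 110
  roll 6: 20 = 20
No arrangement into 5 paper rolls stays within capacity, so 6 is optimal.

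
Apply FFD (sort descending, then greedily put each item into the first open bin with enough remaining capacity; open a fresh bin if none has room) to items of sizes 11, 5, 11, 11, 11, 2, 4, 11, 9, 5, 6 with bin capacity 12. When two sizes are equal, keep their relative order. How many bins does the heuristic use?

Sorted descending: 11, 11, 11, 11, 11, 9, 6, 5, 5, 4, 2.
  11 → bin 1 (new)  [load 11/12]
  11 → bin 2 (new)  [load 11/12]
  11 → bin 3 (new)  [load 11/12]
  11 → bin 4 (new)  [load 11/12]
  11 → bin 5 (new)  [load 11/12]
  9 → bin 6 (new)  [load 9/12]
  6 → bin 7 (new)  [load 6/12]
  5 → bin 7  [load 11/12]
  5 → bin 8 (new)  [load 5/12]
  4 → bin 8  [load 9/12]
  2 → bin 6  [load 11/12]
8 bins opened.

8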